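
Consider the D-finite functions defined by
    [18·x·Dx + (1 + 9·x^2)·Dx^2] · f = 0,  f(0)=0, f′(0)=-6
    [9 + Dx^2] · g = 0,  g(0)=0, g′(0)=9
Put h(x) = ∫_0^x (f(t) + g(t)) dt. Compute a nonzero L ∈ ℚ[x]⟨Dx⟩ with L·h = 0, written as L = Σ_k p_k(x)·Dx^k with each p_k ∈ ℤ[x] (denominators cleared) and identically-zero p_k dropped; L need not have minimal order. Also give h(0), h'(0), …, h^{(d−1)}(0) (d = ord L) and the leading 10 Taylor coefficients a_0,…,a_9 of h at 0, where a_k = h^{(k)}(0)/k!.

f: a_k = 0, -6, 0, 18, 0, -486/5, 0, 4374/7, 0, -4374, …
g: a_k = 0, 9, 0, -27/2, 0, 243/40, 0, -729/560, 0, 729/4480, …
Sum ⇒ L₀ = lclm(L_f,L_g) in ℚ(x)⟨Dx⟩.
∫: right-multiply L₀ by Dx.
L = (-1782·x + 20412·x^3 + 13122·x^5)·Dx^2 + (-9 + 567·x^2 + 6561·x^4 + 6561·x^6)·Dx^3 + (-198·x + 2268·x^3 + 1458·x^5)·Dx^4 + (-1 + 63·x^2 + 729·x^4 + 729·x^6)·Dx^5  (order 5).
h: a_k = 0, 0, 3/2, 0, 9/8, 0, -243/16, 0, 349191/4480, 0, …
ICs: h(0) = 0, h′(0) = 0, h′′(0) = 3, h′′′(0) = 0, h′′′′(0) = 27.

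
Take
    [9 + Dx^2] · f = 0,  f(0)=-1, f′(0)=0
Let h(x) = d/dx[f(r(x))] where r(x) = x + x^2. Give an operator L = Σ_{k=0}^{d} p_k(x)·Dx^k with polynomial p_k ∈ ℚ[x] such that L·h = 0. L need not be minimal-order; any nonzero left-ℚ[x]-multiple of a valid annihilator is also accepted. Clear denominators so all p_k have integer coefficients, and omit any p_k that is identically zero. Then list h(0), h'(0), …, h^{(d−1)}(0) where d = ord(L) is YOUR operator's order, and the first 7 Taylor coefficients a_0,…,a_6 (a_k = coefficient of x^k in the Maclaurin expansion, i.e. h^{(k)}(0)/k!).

L = (21 + 72·x + 216·x^2 + 288·x^3 + 144·x^4) + (-6 - 12·x)·Dx + (1 + 4·x + 4·x^2)·Dx^2  (order 2).
h: a_k = 0, 9, 27, 9/2, -135/2, -4617/40, -2079/40, …
ICs: h(0) = 0, h′(0) = 9.

f: a_k = -1, 0, 9/2, 0, -27/8, 0, 81/80, …
f∘r: x↦r, Dx↦Dx/r' in L_f ⇒ L₀.
Derive L from L₀ (diff closure).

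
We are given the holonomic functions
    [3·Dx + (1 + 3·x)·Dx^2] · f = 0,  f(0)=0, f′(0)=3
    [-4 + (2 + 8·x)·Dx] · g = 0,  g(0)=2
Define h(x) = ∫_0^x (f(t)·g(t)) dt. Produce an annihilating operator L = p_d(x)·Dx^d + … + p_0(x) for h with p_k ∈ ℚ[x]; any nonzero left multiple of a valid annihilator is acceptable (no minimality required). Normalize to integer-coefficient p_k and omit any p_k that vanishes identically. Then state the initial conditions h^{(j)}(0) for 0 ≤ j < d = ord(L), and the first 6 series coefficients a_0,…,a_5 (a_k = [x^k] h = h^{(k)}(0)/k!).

f: a_k = 0, 3, -9/2, 9, -81/4, 243/5, …
g: a_k = 2, 4, -4, 8, -20, 56, …
f·g: L₀ = L_f ⊗_s L_g, ord ≤ 2·1.
h=∫h₀ ⇒ L = L₀·Dx.
L = (6 + 12·x)·Dx + (-1 - 4·x)·Dx^2 + (1 + 11·x + 40·x^2 + 48·x^3)·Dx^3  (order 3).
h: a_k = 0, 0, 3, 1, -3, 15/2, …
ICs: h(0) = 0, h′(0) = 0, h′′(0) = 6.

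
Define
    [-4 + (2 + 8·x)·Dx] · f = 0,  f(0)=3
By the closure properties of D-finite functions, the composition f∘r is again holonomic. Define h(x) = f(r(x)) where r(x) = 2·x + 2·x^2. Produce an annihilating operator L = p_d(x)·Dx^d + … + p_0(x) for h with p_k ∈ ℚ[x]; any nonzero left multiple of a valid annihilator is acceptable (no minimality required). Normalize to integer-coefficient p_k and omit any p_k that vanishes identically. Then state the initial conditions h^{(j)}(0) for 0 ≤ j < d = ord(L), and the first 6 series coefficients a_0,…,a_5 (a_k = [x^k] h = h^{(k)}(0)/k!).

f: a_k = 3, 6, -6, 12, -30, 84, …
Substitute x→r, Dx→(1/r')Dx; clear ⇒ L₀.
L = (-4 - 8·x) + (1 + 8·x + 8·x^2)·Dx  (order 1).
h: a_k = 3, 12, -12, 48, -216, 1056, …
ICs: h(0) = 3.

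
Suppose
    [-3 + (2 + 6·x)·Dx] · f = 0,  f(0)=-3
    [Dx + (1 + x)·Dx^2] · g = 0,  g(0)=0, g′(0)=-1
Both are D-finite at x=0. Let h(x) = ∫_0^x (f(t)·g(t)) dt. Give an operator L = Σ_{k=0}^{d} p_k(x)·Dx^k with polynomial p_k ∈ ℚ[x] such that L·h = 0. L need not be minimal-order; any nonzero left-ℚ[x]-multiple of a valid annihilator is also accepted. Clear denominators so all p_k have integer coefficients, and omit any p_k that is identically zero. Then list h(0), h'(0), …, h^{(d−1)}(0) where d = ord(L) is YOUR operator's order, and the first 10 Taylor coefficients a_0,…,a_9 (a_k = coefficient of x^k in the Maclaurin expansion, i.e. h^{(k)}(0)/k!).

L = (21 + 9·x)·Dx + (-8 - 24·x)·Dx^2 + (4 + 28·x + 60·x^2 + 36·x^3)·Dx^3  (order 3).
h: a_k = 0, 0, 3/2, 1, -37/32, 3/2, -2917/1280, 17671/4480, -2159127/286720, 830323/53760, …
ICs: h(0) = 0, h′(0) = 0, h′′(0) = 3.

f: a_k = -3, -9/2, 27/8, -81/16, 1215/128, -5103/256, 45927/1024, -216513/2048, 8444007/32768, -42220035/65536, …
g: a_k = 0, -1, 1/2, -1/3, 1/4, -1/5, 1/6, -1/7, 1/8, -1/9, …
L₀ := L_f ⊗_s L_g (sym. prod.), ord ≤ 2.
∫: right-multiply L₀ by Dx.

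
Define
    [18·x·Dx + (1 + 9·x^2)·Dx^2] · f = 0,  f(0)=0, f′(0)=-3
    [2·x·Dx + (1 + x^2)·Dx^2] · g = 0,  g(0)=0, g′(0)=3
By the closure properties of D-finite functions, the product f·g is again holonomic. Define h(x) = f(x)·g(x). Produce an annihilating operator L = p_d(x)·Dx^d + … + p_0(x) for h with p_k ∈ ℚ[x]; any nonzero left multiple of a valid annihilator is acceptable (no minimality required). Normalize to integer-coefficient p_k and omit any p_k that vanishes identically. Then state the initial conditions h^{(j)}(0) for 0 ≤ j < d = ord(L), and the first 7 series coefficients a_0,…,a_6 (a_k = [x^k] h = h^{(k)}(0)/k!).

L = (-216·x - 3600·x^3 - 5184·x^5 + 6480·x^7 + 17496·x^9)·Dx + (-40 - 1452·x^2 - 6480·x^4 - 4536·x^6 + 22680·x^8 + 26244·x^10)·Dx^2 + (-80·x - 980·x^3 - 2160·x^5 + 2952·x^7 + 12960·x^9 + 8748·x^11)·Dx^3 + (-1 - 20·x^2 - 109·x^4 + 981·x^8 + 1620·x^10 + 729·x^12)·Dx^4  (order 4).
h: a_k = 0, 0, -9, 0, 30, 0, -783/5, …
ICs: h(0) = 0, h′(0) = 0, h′′(0) = -18, h′′′(0) = 0.

f: a_k = 0, -3, 0, 9, 0, -243/5, 0, …
g: a_k = 0, 3, 0, -1, 0, 3/5, 0, …
f·g: L₀ = L_f ⊗_s L_g, ord ≤ 2·2.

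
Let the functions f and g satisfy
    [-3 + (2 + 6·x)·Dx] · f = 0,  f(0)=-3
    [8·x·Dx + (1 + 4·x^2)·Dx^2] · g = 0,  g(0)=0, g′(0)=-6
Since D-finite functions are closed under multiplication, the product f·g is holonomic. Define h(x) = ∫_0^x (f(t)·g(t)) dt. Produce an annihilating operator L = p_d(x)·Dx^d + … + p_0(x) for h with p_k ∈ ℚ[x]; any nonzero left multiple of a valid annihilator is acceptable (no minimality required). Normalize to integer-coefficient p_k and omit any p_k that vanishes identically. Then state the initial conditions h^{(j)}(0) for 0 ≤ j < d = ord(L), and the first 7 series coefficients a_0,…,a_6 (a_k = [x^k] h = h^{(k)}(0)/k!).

L = (27 - 48·x - 36·x^2)·Dx + (-12 - 4·x + 144·x^2 + 144·x^3)·Dx^2 + (4 + 24·x + 52·x^2 + 96·x^3 + 144·x^4)·Dx^3  (order 3).
h: a_k = 0, 0, 9, 9, -177/16, -9/8, 2949/640, …
ICs: h(0) = 0, h′(0) = 0, h′′(0) = 18.

f: a_k = -3, -9/2, 27/8, -81/16, 1215/128, -5103/256, 45927/1024, …
g: a_k = 0, -6, 0, 8, 0, -96/5, 0, …
f·g: L₀ = L_f ⊗_s L_g, ord ≤ 1·2.
Integrate: L := L₀·Dx.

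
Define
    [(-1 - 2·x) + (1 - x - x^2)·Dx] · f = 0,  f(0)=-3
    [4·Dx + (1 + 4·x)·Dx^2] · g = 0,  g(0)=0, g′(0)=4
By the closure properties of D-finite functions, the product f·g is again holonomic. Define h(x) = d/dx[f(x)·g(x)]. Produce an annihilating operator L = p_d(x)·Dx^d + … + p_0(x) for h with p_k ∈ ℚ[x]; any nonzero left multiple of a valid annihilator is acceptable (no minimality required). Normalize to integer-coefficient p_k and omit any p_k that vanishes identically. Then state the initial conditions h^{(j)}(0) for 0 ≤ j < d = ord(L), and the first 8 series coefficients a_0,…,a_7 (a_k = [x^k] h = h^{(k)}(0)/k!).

f: a_k = -3, -3, -6, -9, -15, -24, -39, -63, …
g: a_k = 0, 4, -8, 64/3, -64, 1024/5, -2048/3, 16384/7, …
L₀ := L_f ⊗_s L_g (sym. prod.), ord ≤ 2.
h=h₀': d/dx-closure on L₀ ⇒ L.
L = (82 + 216·x + 288·x^2) + (-7 + 62·x + 264·x^2 + 224·x^3)·Dx + (-3 - 17·x - 9·x^2 + 52·x^3 + 32·x^4)·Dx^2  (order 2).
h: a_k = -12, 24, -192, 560, -2692, 49488/5, -206868/5, 5688224/35, …
ICs: h(0) = -12, h′(0) = 24.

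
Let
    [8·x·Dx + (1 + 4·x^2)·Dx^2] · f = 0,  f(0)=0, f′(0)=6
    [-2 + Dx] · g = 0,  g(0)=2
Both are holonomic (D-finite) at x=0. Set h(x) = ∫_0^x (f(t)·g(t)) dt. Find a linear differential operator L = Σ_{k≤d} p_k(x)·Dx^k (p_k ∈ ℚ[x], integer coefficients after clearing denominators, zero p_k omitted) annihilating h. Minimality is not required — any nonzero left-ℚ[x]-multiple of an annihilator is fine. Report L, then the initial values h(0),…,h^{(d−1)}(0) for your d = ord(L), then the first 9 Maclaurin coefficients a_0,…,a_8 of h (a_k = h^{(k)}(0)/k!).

L = (4 - 16·x + 16·x^2)·Dx + (-4 + 8·x - 16·x^2)·Dx^2 + (1 + 4·x^2)·Dx^3  (order 3).
h: a_k = 0, 0, 6, 8, 2, -16/5, 12/5, 176/21, -186/35, …
ICs: h(0) = 0, h′(0) = 0, h′′(0) = 12.

f: a_k = 0, 6, 0, -8, 0, 96/5, 0, -384/7, 0, …
g: a_k = 2, 4, 4, 8/3, 4/3, 8/15, 8/45, 16/315, 4/315, …
Product ⇒ symmetric product L₀, ord ≤ 2.
h=∫h₀ ⇒ L = L₀·Dx.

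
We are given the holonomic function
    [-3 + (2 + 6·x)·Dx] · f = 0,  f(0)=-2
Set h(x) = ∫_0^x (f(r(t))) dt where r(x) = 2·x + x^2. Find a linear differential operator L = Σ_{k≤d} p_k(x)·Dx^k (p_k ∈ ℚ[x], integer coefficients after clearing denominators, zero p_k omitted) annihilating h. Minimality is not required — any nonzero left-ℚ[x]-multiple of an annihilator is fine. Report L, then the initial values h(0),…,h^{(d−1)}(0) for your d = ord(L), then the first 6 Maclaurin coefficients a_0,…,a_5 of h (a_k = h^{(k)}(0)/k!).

f: a_k = -2, -3, 9/4, -27/8, 405/64, -1701/128, …
L₀ from L_f via x↦r, Dx↦r'^{-1}Dx.
h=∫h₀ ⇒ L = L₀·Dx.
L = (-3 - 3·x)·Dx + (1 + 6·x + 3·x^2)·Dx^2  (order 2).
h: a_k = 0, -2, -3, 2, -9/2, 63/5, …
ICs: h(0) = 0, h′(0) = -2.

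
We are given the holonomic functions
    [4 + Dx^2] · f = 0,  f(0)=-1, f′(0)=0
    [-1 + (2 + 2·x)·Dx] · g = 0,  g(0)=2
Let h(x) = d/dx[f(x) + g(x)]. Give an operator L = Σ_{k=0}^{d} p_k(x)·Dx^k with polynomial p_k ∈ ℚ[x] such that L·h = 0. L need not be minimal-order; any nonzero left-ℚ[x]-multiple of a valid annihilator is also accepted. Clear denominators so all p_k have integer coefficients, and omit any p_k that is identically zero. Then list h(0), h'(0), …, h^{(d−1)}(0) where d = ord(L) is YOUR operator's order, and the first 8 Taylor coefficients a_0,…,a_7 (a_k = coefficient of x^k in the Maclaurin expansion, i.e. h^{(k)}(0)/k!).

f: a_k = -1, 0, 2, 0, -2/3, 0, 4/45, 0, …
g: a_k = 2, 1, -1/4, 1/8, -5/64, 7/128, -21/512, 33/1024, …
L₀ := lclm(L_f,L_g); ord L₀ ≤ 2+1.
h=h₀': d/dx-closure on L₀ ⇒ L.
L = (-124 - 128·x - 64·x^2) + (-152 - 408·x - 384·x^2 - 128·x^3)·Dx + (-31 - 32·x - 16·x^2)·Dx^2 + (-38 - 102·x - 96·x^2 - 32·x^3)·Dx^3  (order 3).
h: a_k = 1, 7/2, 3/8, -143/48, 35/128, 1103/3840, 231/1024, -167903/645120, …
ICs: h(0) = 1, h′(0) = 7/2, h′′(0) = 3/4.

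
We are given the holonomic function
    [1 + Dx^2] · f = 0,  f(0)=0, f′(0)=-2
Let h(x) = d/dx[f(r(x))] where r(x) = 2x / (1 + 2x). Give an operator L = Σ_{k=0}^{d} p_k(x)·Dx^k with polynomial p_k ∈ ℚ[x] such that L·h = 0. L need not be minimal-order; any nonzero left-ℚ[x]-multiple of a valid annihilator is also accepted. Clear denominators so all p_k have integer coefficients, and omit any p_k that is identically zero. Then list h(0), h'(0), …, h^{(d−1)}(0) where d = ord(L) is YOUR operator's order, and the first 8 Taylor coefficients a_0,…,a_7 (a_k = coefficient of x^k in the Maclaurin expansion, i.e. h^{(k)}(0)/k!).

L = (28 + 96·x + 96·x^2) + (12 + 72·x + 144·x^2 + 96·x^3)·Dx + (1 + 8·x + 24·x^2 + 32·x^3 + 16·x^4)·Dx^2  (order 2).
h: a_k = -4, 16, -40, 64, -8/3, -480, 110896/45, -407296/45, …
ICs: h(0) = -4, h′(0) = 16.

f: a_k = 0, -2, 0, 1/3, 0, -1/60, 0, 1/2520, …
L₀ from L_f via x↦r, Dx↦r'^{-1}Dx.
Differentiate: ansatz ord ≤ ord L₀ ⇒ L.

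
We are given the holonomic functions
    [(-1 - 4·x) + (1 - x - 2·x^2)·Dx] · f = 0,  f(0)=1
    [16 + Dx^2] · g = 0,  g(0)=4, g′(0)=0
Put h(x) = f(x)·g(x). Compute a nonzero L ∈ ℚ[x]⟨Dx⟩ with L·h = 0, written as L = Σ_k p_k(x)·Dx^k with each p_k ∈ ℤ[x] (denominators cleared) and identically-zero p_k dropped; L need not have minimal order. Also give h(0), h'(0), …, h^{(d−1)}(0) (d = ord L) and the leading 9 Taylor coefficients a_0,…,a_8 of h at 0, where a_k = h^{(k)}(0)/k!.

f: a_k = 1, 1, 3, 5, 11, 21, 43, 85, 171, …
g: a_k = 4, 0, -32, 0, 128/3, 0, -1024/45, 0, 2048/315, …
Product ⇒ symmetric product L₀, ord ≤ 2.
L = (-12 + 16·x + 32·x^2) + (2 + 8·x)·Dx + (-1 + x + 2·x^2)·Dx^2  (order 2).
h: a_k = 4, 4, -20, -12, -28/3, -100/3, -3364/45, -6364/45, -89596/315, …
ICs: h(0) = 4, h′(0) = 4.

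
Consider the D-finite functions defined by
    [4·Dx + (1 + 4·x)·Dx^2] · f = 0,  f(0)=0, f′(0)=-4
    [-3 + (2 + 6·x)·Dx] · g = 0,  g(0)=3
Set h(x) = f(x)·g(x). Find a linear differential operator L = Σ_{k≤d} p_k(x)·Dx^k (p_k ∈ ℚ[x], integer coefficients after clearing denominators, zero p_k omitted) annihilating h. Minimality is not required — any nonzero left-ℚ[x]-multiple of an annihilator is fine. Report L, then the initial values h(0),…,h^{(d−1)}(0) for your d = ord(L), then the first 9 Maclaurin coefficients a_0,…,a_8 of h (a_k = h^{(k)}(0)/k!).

f: a_k = 0, -4, 8, -64/3, 64, -1024/5, 2048/3, -16384/7, 8192, …
g: a_k = 3, 9/2, -27/8, 81/16, -1215/128, 5103/256, -45927/1024, 216513/2048, -8444007/32768, …
L₀ := L_f ⊗_s L_g (sym. prod.), ord ≤ 2.
L = (3 + 36·x) + (4 + 12·x)·Dx + (4 + 40·x + 132·x^2 + 144·x^3)·Dx^2  (order 2).
h: a_k = 0, -12, 6, -29/2, 195/4, -28149/160, 206953/320, -21442563/8960, 159276489/17920, …
ICs: h(0) = 0, h′(0) = -12.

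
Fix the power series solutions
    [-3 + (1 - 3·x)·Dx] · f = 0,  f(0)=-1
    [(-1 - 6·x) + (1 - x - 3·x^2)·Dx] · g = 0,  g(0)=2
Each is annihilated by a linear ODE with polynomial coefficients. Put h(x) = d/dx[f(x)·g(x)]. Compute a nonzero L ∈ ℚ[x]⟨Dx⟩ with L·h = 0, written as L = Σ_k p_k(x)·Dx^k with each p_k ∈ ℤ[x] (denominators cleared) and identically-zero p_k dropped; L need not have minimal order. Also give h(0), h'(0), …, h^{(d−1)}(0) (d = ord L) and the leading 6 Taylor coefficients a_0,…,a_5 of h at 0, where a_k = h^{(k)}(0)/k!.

f: a_k = -1, -3, -9, -27, -81, -243, …
g: a_k = 2, 2, 8, 14, 38, 80, …
L₀ := L_f ⊗_s L_g (sym. prod.), ord ≤ 1.
Derive L from L₀ (diff closure).
L = (32 - 54·x - 216·x^2 + 972·x^4) + (-4 + 16·x + 27·x^2 - 144·x^3 + 243·x^5)·Dx  (order 1).
h: a_k = -8, -64, -330, -1472, -5920, -22476, …
ICs: h(0) = -8.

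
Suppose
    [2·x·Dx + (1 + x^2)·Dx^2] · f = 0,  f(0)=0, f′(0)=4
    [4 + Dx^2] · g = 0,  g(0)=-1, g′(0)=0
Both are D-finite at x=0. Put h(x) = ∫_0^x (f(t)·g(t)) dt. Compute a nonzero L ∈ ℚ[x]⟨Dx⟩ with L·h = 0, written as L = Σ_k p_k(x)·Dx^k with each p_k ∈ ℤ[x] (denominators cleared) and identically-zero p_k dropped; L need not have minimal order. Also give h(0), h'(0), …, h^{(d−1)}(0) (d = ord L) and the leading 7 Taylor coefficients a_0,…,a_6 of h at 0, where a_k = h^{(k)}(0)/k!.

L = (160 + 464·x^2 + 464·x^4 + 256·x^6 + 64·x^8)·Dx + (96·x + 224·x^3 + 192·x^5 + 64·x^7)·Dx^2 + (60 + 188·x^2 + 216·x^4 + 128·x^6 + 32·x^8)·Dx^3 + (24·x + 56·x^3 + 48·x^5 + 16·x^7)·Dx^4 + (5 + 18·x^2 + 25·x^4 + 16·x^6 + 4·x^8)·Dx^5  (order 5).
h: a_k = 0, 0, -2, 0, 7/3, 0, -46/45, …
ICs: h(0) = 0, h′(0) = 0, h′′(0) = -4, h′′′(0) = 0, h′′′′(0) = 56.

f: a_k = 0, 4, 0, -4/3, 0, 4/5, 0, …
g: a_k = -1, 0, 2, 0, -2/3, 0, 4/45, …
Product ⇒ symmetric product L₀, ord ≤ 4.
h=∫h₀ ⇒ L = L₀·Dx.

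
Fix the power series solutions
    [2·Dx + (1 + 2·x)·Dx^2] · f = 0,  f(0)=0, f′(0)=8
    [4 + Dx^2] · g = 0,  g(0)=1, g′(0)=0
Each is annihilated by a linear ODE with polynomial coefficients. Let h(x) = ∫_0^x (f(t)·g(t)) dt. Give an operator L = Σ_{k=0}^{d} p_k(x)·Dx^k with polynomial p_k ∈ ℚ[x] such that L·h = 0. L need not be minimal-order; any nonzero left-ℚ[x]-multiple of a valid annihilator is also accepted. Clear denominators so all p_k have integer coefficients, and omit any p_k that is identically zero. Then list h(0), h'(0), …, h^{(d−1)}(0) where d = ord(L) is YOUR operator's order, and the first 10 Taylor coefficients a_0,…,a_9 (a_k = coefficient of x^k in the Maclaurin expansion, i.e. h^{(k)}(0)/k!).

f: a_k = 0, 8, -8, 32/3, -16, 128/5, -128/3, 512/7, -128, 2048/9, …
g: a_k = 1, 0, -2, 0, 2/3, 0, -4/45, 0, 2/315, 0, …
Product ⇒ symmetric product L₀, ord ≤ 4.
h=∫h₀ ⇒ L = L₀·Dx.
L = (-48 + 192·x + 1216·x^2 + 2048·x^3 + 1024·x^4)·Dx + (32 + 320·x + 768·x^2 + 512·x^3)·Dx^2 + (160·x + 672·x^2 + 1024·x^3 + 512·x^4)·Dx^3 + (8 + 80·x + 192·x^2 + 128·x^3)·Dx^4 + (3 + 28·x + 92·x^2 + 128·x^3 + 64·x^4)·Dx^5  (order 5).
h: a_k = 0, 0, 4, -8/3, -4/3, 0, 8/5, -16/7, 124/35, -2368/405, …
ICs: h(0) = 0, h′(0) = 0, h′′(0) = 8, h′′′(0) = -16, h′′′′(0) = -32.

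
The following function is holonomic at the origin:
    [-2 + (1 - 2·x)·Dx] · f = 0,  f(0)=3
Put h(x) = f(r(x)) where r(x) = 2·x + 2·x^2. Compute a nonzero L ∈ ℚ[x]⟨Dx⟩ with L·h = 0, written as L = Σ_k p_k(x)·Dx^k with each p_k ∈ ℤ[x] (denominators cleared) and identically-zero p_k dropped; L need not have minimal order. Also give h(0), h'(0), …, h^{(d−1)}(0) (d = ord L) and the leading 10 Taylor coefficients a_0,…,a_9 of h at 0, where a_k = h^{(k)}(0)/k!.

f: a_k = 3, 6, 12, 24, 48, 96, 192, 384, 768, 1536, …
Change of var in L_f (x↦r) gives L₀.
L = (4 + 8·x) + (-1 + 4·x + 4·x^2)·Dx  (order 1).
h: a_k = 3, 12, 60, 288, 1392, 6720, 32448, 156672, 756480, 3652608, …
ICs: h(0) = 3.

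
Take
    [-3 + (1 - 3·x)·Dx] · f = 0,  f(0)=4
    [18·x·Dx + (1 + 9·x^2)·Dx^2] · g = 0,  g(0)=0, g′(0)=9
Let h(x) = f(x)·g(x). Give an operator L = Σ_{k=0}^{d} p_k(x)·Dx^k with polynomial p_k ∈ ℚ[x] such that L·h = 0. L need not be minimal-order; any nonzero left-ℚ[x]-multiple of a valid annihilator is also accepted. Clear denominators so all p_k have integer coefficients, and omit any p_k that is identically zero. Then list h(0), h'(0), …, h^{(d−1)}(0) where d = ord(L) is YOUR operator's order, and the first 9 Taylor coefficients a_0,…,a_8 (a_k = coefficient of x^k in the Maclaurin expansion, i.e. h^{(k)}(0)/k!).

L = 54·x + (6 - 18·x + 108·x^2)·Dx + (-1 + 3·x - 9·x^2 + 27·x^3)·Dx^2  (order 2).
h: a_k = 0, 36, 108, 216, 648, 12636/5, 37908/5, 664848/35, 1994544/35, …
ICs: h(0) = 0, h′(0) = 36.

f: a_k = 4, 12, 36, 108, 324, 972, 2916, 8748, 26244, …
g: a_k = 0, 9, 0, -27, 0, 729/5, 0, -6561/7, 0, …
f·g: L₀ = L_f ⊗_s L_g, ord ≤ 1·2.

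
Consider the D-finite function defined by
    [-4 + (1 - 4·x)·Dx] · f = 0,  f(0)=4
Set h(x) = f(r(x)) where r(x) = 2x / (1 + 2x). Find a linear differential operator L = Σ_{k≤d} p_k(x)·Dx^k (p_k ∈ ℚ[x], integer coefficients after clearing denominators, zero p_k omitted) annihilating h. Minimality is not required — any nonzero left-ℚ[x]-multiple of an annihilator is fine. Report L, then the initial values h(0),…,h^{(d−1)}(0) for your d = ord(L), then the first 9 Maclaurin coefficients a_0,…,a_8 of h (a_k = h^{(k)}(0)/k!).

L = 8 + (-1 + 4·x + 12·x^2)·Dx  (order 1).
h: a_k = 4, 32, 192, 1152, 6912, 41472, 248832, 1492992, 8957952, …
ICs: h(0) = 4.

f: a_k = 4, 16, 64, 256, 1024, 4096, 16384, 65536, 262144, …
Substitute x→r, Dx→(1/r')Dx; clear ⇒ L₀.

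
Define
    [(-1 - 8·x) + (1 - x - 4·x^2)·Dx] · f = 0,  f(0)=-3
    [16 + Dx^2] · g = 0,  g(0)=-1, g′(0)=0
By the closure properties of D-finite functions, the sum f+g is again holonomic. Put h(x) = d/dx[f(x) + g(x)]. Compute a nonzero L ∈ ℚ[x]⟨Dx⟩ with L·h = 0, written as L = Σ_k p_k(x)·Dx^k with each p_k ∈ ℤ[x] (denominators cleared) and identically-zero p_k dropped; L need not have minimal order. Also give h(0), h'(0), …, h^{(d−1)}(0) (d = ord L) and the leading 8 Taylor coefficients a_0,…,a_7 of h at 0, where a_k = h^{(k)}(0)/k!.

f: a_k = -3, -3, -15, -27, -87, -195, -543, -1323, …
g: a_k = -1, 0, 8, 0, -32/3, 0, 256/45, 0, …
h₀=f+g: left-lcm gives L₀, ord ≤ 3.
Derive L from L₀ (diff closure).
L = (6848 + 35072·x + 150784·x^2 + 87040·x^3 + 204800·x^4 + 147456·x^5 + 196608·x^6) + (-560 - 4048·x + 5184·x^2 + 13952·x^3 + 2560·x^4 + 18432·x^5 + 57344·x^6 + 65536·x^7)·Dx + (428 + 2192·x + 9424·x^2 + 5440·x^3 + 12800·x^4 + 9216·x^5 + 12288·x^6)·Dx^2 + (-35 - 253·x + 324·x^2 + 872·x^3 + 160·x^4 + 1152·x^5 + 3584·x^6 + 4096·x^7)·Dx^3  (order 3).
h: a_k = -3, -14, -81, -1172/3, -975, -48358/15, -9261, -8811496/315, …
ICs: h(0) = -3, h′(0) = -14, h′′(0) = -162.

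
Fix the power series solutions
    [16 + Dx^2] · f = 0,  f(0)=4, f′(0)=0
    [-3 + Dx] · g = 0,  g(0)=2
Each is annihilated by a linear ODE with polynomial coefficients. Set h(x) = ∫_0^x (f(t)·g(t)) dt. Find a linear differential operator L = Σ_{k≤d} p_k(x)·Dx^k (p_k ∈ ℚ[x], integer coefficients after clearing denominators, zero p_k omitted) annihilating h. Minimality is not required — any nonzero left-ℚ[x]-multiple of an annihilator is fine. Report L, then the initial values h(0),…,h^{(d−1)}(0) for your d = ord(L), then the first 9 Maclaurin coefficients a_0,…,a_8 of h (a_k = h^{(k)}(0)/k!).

L = 25·Dx - 6·Dx^2 + Dx^3  (order 3).
h: a_k = 0, 8, 12, -28/3, -39, -527/15, -79/30, 1679/90, 25481/1680, …
ICs: h(0) = 0, h′(0) = 8, h′′(0) = 24.

f: a_k = 4, 0, -32, 0, 128/3, 0, -1024/45, 0, 2048/315, …
g: a_k = 2, 6, 9, 9, 27/4, 81/20, 81/40, 243/280, 729/2240, …
Sym-product of L_f,L_g gives L₀ (≤ ord 2).
h=∫h₀ ⇒ L = L₀·Dx.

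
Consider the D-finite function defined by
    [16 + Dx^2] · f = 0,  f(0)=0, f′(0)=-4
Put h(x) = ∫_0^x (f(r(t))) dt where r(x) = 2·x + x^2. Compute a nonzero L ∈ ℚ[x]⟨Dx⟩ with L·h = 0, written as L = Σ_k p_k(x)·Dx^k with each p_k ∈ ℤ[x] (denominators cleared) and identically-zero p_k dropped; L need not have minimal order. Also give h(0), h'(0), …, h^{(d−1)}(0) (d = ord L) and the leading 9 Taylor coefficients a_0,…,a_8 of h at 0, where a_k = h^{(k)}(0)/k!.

f: a_k = 0, -4, 0, 32/3, 0, -128/15, 0, 1024/315, 0, …
f∘r: x↦r, Dx↦Dx/r' in L_f ⇒ L₀.
∫: right-multiply L₀ by Dx.
L = (64 + 192·x + 192·x^2 + 64·x^3)·Dx - Dx^2 + (1 + x)·Dx^3  (order 3).
h: a_k = 0, 0, -4, -4/3, 64/3, 128/5, -1568/45, -96, -10496/315, …
ICs: h(0) = 0, h′(0) = 0, h′′(0) = -8.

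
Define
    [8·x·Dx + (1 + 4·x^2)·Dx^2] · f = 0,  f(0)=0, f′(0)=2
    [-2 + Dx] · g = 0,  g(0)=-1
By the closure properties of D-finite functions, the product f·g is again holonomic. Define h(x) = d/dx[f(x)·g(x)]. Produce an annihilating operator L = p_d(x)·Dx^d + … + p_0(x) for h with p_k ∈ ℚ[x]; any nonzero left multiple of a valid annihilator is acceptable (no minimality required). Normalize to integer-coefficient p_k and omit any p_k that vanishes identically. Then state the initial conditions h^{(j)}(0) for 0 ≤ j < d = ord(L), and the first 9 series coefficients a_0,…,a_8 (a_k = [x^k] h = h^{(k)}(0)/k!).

f: a_k = 0, 2, 0, -8/3, 0, 32/5, 0, -128/7, 0, …
g: a_k = -1, -2, -2, -4/3, -2/3, -4/15, -4/45, -8/315, -2/315, …
L₀ := L_f ⊗_s L_g (sym. prod.), ord ≤ 2.
h₀' ⇒ L via d/dx closure of L₀.
L = (4 + 40·x - 48·x^2 + 32·x^3) + (-24·x + 32·x^2 - 32·x^3)·Dx + (-1 + 2·x - 4·x^2 + 8·x^3)·Dx^2  (order 2).
h: a_k = -2, -8, -4, 32/3, -12, -176/3, 248/5, 14464/63, -4604/21, …
ICs: h(0) = -2, h′(0) = -8.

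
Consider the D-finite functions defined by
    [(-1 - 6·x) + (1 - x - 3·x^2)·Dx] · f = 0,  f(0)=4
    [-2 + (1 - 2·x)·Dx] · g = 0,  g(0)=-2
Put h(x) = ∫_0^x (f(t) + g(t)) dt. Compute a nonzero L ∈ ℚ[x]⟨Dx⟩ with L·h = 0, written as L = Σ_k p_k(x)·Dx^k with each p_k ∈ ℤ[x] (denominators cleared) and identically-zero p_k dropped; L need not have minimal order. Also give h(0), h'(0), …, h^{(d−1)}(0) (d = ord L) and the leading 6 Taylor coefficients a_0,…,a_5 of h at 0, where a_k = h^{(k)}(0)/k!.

L = (8 - 36·x + 108·x^2 - 72·x^3)·Dx + (-2·x - 54·x^2 + 192·x^3 - 144·x^4)·Dx^2 + (-1 + 9·x - 23·x^2 + 6·x^3 + 42·x^4 - 36·x^5)·Dx^3  (order 3).
h: a_k = 0, 2, 0, 8/3, 3, 44/5, …
ICs: h(0) = 0, h′(0) = 2, h′′(0) = 0.

f: a_k = 4, 4, 16, 28, 76, 160, …
g: a_k = -2, -4, -8, -16, -32, -64, …
h₀=f+g: left-lcm gives L₀, ord ≤ 2.
h=∫₀ˣh₀: take L = L₀·Dx.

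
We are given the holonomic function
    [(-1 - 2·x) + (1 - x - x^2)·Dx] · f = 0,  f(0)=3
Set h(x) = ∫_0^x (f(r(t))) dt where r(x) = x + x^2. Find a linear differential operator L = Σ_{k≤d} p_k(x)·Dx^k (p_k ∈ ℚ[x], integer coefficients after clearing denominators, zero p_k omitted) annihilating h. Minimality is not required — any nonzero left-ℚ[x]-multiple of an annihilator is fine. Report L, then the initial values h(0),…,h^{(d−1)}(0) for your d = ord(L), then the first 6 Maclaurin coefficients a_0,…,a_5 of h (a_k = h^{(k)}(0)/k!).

f: a_k = 3, 3, 6, 9, 15, 24, …
Change of var in L_f (x↦r) gives L₀.
Integrate: L := L₀·Dx.
L = (1 + 4·x + 6·x^2 + 4·x^3)·Dx + (-1 + x + 2·x^2 + 2·x^3 + x^4)·Dx^2  (order 2).
h: a_k = 0, 3, 3/2, 3, 21/4, 48/5, …
ICs: h(0) = 0, h′(0) = 3.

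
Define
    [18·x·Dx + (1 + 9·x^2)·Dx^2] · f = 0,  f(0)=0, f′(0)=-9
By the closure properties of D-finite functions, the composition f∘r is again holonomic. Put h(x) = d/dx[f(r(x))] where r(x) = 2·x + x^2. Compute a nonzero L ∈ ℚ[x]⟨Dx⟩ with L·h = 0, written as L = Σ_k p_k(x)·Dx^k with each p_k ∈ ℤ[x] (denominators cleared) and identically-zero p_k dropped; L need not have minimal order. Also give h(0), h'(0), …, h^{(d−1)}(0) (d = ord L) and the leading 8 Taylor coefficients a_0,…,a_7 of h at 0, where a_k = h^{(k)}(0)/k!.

L = (-1 + 72·x + 144·x^2 + 108·x^3 + 27·x^4) + (1 + x + 36·x^2 + 72·x^3 + 45·x^4 + 9·x^5)·Dx  (order 1).
h: a_k = -18, -18, 648, 1296, -22518, -69822, 758160, 3312576, …
ICs: h(0) = -18.

f: a_k = 0, -9, 0, 27, 0, -729/5, 0, 6561/7, …
L₀ from L_f via x↦r, Dx↦r'^{-1}Dx.
Differentiate: ansatz ord ≤ ord L₀ ⇒ L.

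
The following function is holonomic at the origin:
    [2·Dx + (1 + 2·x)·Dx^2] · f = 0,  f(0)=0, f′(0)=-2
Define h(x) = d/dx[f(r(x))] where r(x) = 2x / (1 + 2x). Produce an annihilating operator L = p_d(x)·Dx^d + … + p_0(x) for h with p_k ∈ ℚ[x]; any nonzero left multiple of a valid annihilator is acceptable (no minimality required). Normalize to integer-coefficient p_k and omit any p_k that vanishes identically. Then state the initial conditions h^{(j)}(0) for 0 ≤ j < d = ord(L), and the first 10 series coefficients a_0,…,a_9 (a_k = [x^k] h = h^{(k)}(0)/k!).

f: a_k = 0, -2, 2, -8/3, 4, -32/5, 32/3, -128/7, 32, -512/9, …
f∘r: x↦r, Dx↦Dx/r' in L_f ⇒ L₀.
Differentiate: ansatz ord ≤ ord L₀ ⇒ L.
L = (8 + 24·x) + (1 + 8·x + 12·x^2)·Dx  (order 1).
h: a_k = -4, 32, -208, 1280, -7744, 46592, -279808, 1679360, -10077184, 60465152, …
ICs: h(0) = -4.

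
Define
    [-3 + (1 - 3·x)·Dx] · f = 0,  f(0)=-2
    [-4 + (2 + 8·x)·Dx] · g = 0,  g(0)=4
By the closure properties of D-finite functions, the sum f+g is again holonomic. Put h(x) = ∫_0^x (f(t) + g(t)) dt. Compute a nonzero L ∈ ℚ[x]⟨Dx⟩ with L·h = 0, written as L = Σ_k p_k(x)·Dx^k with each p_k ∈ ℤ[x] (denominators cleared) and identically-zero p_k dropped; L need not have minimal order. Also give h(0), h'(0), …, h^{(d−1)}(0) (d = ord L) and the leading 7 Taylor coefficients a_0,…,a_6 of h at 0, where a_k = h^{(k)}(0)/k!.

L = (-48 - 108·x)·Dx + (22 + 120·x + 324·x^2)·Dx^2 + (-1 - 19·x - 6·x^2 + 216·x^3)·Dx^3  (order 3).
h: a_k = 0, 2, 1, -26/3, -19/2, -202/5, -187/3, …
ICs: h(0) = 0, h′(0) = 2, h′′(0) = 2.

f: a_k = -2, -6, -18, -54, -162, -486, -1458, …
g: a_k = 4, 8, -8, 16, -40, 112, -336, …
Weyl lclm of L_f,L_g ⇒ L₀ (ord ≤ 2).
h=∫h₀ ⇒ L = L₀·Dx.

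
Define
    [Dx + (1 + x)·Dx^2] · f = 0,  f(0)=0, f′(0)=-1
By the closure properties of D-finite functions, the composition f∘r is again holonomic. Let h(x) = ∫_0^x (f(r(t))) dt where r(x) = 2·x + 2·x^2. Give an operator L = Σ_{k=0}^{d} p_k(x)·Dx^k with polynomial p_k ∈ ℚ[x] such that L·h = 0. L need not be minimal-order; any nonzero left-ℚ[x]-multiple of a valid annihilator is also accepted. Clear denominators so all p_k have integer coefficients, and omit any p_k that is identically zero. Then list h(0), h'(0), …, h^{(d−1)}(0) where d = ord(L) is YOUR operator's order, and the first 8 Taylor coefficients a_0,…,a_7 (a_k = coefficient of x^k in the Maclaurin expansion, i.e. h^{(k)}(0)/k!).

f: a_k = 0, -1, 1/2, -1/3, 1/4, -1/5, 1/6, -1/7, …
L₀ from L_f via x↦r, Dx↦r'^{-1}Dx.
Integrate: L := L₀·Dx.
L = (4·x + 4·x^2)·Dx^2 + (1 + 4·x + 6·x^2 + 4·x^3)·Dx^3  (order 3).
h: a_k = 0, 0, -1, 0, 1/3, -2/5, 4/15, 0, …
ICs: h(0) = 0, h′(0) = 0, h′′(0) = -2.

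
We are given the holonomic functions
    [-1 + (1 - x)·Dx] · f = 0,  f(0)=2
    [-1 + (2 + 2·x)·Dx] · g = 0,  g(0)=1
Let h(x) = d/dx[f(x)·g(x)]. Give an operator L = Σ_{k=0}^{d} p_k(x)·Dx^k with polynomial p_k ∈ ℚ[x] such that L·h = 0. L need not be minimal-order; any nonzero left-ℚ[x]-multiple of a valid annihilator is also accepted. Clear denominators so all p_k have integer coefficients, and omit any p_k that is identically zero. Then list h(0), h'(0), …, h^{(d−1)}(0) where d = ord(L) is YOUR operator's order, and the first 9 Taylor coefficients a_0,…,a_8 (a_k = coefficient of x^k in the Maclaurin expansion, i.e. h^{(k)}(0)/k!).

f: a_k = 2, 2, 2, 2, 2, 2, 2, 2, 2, …
g: a_k = 1, 1/2, -1/8, 1/16, -5/128, 7/256, -21/1024, 33/2048, -429/32768, …
L₀ := L_f ⊗_s L_g (sym. prod.), ord ≤ 1.
Derive L from L₀ (diff closure).
L = (11 + 18·x + 3·x^2) + (-6 - 2·x + 6·x^2 + 2·x^3)·Dx  (order 1).
h: a_k = 3, 11/2, 69/8, 179/16, 1825/128, 4317/256, 20377/1024, 46147/2048, 837081/32768, …
ICs: h(0) = 3.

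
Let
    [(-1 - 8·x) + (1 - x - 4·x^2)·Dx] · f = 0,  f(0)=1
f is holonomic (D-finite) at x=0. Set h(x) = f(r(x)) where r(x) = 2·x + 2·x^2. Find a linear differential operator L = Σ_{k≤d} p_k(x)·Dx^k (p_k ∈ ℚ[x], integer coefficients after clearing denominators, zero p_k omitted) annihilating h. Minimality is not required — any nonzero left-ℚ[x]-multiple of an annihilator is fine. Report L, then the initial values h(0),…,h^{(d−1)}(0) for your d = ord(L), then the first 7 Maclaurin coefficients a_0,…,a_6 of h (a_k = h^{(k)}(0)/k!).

f: a_k = 1, 1, 5, 9, 29, 65, 181, …
h₀=f(r): pull back L_f along r ⇒ L₀.
L = (2 + 36·x + 96·x^2 + 64·x^3) + (-1 + 2·x + 18·x^2 + 32·x^3 + 16·x^4)·Dx  (order 1).
h: a_k = 1, 2, 22, 112, 700, 4152, 24840, …
ICs: h(0) = 1.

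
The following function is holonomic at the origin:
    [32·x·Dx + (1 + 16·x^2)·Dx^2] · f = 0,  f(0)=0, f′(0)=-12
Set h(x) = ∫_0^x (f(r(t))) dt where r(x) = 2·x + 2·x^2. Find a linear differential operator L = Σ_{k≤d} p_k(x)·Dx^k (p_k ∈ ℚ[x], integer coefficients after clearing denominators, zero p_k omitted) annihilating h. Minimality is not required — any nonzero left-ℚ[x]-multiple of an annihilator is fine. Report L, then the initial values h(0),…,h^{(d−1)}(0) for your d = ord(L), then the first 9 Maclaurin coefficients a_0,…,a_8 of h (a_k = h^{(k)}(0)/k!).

L = (-2 + 128·x + 512·x^2 + 768·x^3 + 384·x^4)·Dx^2 + (1 + 2·x + 64·x^2 + 256·x^3 + 320·x^4 + 128·x^5)·Dx^3  (order 3).
h: a_k = 0, 0, -12, -8, 128, 1536/5, -15104/5, -97792/7, 614400/7, …
ICs: h(0) = 0, h′(0) = 0, h′′(0) = -24.

f: a_k = 0, -12, 0, 64, 0, -3072/5, 0, 49152/7, 0, …
L₀ from L_f via x↦r, Dx↦r'^{-1}Dx.
h=∫₀ˣh₀: take L = L₀·Dx.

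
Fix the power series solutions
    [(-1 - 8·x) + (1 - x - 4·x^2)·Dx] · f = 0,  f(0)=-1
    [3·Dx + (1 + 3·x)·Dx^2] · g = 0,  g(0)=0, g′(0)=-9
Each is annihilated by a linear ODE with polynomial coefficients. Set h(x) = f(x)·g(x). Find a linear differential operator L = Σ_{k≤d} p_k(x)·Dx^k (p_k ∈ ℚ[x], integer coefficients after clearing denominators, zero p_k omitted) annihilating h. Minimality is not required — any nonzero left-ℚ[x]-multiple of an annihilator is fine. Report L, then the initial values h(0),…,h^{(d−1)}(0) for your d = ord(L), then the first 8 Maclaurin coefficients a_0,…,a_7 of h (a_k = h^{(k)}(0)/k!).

L = (11 + 48·x) + (-1 + 25·x + 60·x^2)·Dx + (-1 - 2·x + 7·x^2 + 12·x^3)·Dx^2  (order 2).
h: a_k = 0, 9, -9/2, 117/2, -81/4, 7191/20, -1719/20, 64107/28, …
ICs: h(0) = 0, h′(0) = 9.

f: a_k = -1, -1, -5, -9, -29, -65, -181, -441, …
g: a_k = 0, -9, 27/2, -27, 243/4, -729/5, 729/2, -6561/7, …
L₀ := L_f ⊗_s L_g (sym. prod.), ord ≤ 2.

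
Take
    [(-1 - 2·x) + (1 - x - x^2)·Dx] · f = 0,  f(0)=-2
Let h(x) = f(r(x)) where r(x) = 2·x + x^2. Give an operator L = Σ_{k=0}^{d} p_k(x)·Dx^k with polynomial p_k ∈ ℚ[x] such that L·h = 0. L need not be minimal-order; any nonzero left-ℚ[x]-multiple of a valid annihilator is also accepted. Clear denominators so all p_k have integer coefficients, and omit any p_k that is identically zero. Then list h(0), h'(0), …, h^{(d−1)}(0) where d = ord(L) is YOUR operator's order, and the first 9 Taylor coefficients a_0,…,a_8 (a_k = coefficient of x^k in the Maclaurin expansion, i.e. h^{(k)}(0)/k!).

f: a_k = -2, -2, -4, -6, -10, -16, -26, -42, -68, …
Substitute x→r, Dx→(1/r')Dx; clear ⇒ L₀.
L = (2 + 10·x + 12·x^2 + 4·x^3) + (-1 + 2·x + 5·x^2 + 4·x^3 + x^4)·Dx  (order 1).
h: a_k = -2, -4, -18, -64, -236, -868, -3190, -11728, -43114, …
ICs: h(0) = -2.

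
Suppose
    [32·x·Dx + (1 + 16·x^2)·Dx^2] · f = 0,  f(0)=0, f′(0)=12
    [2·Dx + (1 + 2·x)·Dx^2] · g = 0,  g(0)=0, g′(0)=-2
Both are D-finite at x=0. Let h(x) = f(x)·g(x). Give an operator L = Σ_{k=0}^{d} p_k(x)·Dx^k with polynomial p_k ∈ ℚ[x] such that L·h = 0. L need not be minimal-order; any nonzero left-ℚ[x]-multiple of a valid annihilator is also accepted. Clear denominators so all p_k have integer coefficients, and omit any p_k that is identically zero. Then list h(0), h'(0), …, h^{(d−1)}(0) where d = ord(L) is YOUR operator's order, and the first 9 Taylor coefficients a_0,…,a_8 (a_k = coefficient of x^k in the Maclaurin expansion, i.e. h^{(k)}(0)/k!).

L = (2304 + 8960·x + 114688·x^2 + 552960·x^3 + 983040·x^4 + 851968·x^5 + 1048576·x^7)·Dx + (1032 + 14720·x + 111872·x^2 + 616448·x^3 + 1884160·x^4 + 3047424·x^5 + 2293760·x^6 + 1572864·x^7 + 3670016·x^8)·Dx^2 + (72 + 2512·x + 19968·x^2 + 99072·x^3 + 393216·x^4 + 1019904·x^5 + 1572864·x^6 + 1376256·x^7 + 1572864·x^8 + 2097152·x^9)·Dx^3 + (17 + 132·x + 964·x^2 + 4864·x^3 + 18432·x^4 + 55296·x^5 + 129024·x^6 + 196608·x^7 + 196608·x^8 + 262144·x^9 + 262144·x^10)·Dx^4  (order 4).
h: a_k = 0, 0, -24, 24, 96, -80, -17024/15, 5504/5, 62976/5, …
ICs: h(0) = 0, h′(0) = 0, h′′(0) = -48, h′′′(0) = 144.

f: a_k = 0, 12, 0, -64, 0, 3072/5, 0, -49152/7, 0, …
g: a_k = 0, -2, 2, -8/3, 4, -32/5, 32/3, -128/7, 32, …
Sym-product of L_f,L_g gives L₀ (≤ ord 4).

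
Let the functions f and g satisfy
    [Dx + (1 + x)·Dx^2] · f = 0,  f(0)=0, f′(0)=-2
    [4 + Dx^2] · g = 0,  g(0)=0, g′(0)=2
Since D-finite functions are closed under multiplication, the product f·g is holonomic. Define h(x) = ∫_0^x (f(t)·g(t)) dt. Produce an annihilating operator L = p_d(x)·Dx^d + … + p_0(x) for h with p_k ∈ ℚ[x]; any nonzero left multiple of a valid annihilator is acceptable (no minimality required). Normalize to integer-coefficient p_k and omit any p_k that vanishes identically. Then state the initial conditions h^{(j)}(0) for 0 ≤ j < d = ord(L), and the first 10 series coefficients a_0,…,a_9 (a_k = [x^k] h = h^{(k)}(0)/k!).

f: a_k = 0, -2, 1, -2/3, 1/2, -2/5, 1/3, -2/7, 1/4, -2/9, …
g: a_k = 0, 2, 0, -4/3, 0, 4/15, 0, -8/315, 0, 4/2835, …
Sym-product of L_f,L_g gives L₀ (≤ ord 4).
Integrate: L := L₀·Dx.
L = (168 + 864·x + 1456·x^2 + 1024·x^3 + 256·x^4)·Dx + (112 + 368·x + 384·x^2 + 128·x^3)·Dx^2 + (102 + 464·x + 744·x^2 + 512·x^3 + 128·x^4)·Dx^3 + (28 + 92·x + 96·x^2 + 32·x^3)·Dx^4 + (15 + 62·x + 95·x^2 + 64·x^3 + 16·x^4)·Dx^5  (order 5).
h: a_k = 0, 0, 0, -4/3, 1/2, 4/15, -1/18, -4/63, 1/30, -52/2835, …
ICs: h(0) = 0, h′(0) = 0, h′′(0) = 0, h′′′(0) = -8, h′′′′(0) = 12.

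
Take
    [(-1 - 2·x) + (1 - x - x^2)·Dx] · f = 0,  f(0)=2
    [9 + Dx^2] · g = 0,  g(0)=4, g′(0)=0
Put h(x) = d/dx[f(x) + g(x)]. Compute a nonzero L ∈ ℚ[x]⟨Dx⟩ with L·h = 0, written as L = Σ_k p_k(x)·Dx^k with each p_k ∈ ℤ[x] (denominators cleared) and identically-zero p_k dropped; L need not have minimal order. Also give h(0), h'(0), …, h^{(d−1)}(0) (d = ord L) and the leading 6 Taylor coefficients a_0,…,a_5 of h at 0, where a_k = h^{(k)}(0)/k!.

f: a_k = 2, 2, 4, 6, 10, 16, …
g: a_k = 4, 0, -18, 0, 27/2, 0, …
L₀ := lclm(L_f,L_g); ord L₀ ≤ 1+2.
Differentiate: ansatz ord ≤ ord L₀ ⇒ L.
L = (468 + 1026·x + 1170·x^2 + 450·x^3 + 630·x^4 + 486·x^5 + 162·x^6) + (-81 - 63·x + 252·x^2 + 45·x^3 - 90·x^4 + 153·x^5 + 189·x^6 + 54·x^7)·Dx + (52 + 114·x + 130·x^2 + 50·x^3 + 70·x^4 + 54·x^5 + 18·x^6)·Dx^2 + (-9 - 7·x + 28·x^2 + 5·x^3 - 10·x^4 + 17·x^5 + 21·x^6 + 6·x^7)·Dx^3  (order 3).
h: a_k = 2, -28, 18, 94, 80, 1317/10, …
ICs: h(0) = 2, h′(0) = -28, h′′(0) = 36.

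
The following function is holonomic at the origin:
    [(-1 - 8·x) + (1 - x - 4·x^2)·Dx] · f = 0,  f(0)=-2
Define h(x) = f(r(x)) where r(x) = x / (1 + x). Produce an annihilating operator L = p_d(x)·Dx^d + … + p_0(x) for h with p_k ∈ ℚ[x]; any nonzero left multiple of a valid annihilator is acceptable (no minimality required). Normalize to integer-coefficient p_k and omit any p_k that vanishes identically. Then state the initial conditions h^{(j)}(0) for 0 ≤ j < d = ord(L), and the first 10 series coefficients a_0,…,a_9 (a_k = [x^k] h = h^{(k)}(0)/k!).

f: a_k = -2, -2, -10, -18, -58, -130, -362, -882, -2330, -5858, …
f∘r: x↦r, Dx↦Dx/r' in L_f ⇒ L₀.
L = (1 + 9·x) + (-1 - 2·x + 3·x^2 + 4·x^3)·Dx  (order 1).
h: a_k = -2, -2, -8, 0, -32, 32, -160, 288, -928, 2080, …
ICs: h(0) = -2.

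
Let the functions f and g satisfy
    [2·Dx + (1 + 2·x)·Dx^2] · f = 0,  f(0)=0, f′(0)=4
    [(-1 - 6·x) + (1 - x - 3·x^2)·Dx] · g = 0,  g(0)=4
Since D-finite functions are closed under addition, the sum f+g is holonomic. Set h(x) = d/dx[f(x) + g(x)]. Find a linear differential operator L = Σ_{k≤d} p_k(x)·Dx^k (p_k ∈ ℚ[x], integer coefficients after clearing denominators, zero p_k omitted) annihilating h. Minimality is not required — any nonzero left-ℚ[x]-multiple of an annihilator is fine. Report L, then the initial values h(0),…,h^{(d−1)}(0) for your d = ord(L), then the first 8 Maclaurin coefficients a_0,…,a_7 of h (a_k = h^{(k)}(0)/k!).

f: a_k = 0, 4, -4, 16/3, -8, 64/5, -64/3, 256/7, …
g: a_k = 4, 4, 16, 28, 76, 160, 388, 868, …
h₀=f+g: left-lcm gives L₀, ord ≤ 3.
h₀' ⇒ L via d/dx closure of L₀.
L = (-74 - 412·x - 948·x^2 - 864·x^3 - 648·x^4) + (-17 - 212·x - 890·x^2 - 1644·x^3 - 1764·x^4 - 1080·x^5)·Dx + (5 + 27·x + 33·x^2 - 68·x^3 - 276·x^4 - 396·x^5 - 216·x^6)·Dx^2  (order 2).
h: a_k = 8, 24, 100, 272, 864, 2200, 6332, 15744, …
ICs: h(0) = 8, h′(0) = 24.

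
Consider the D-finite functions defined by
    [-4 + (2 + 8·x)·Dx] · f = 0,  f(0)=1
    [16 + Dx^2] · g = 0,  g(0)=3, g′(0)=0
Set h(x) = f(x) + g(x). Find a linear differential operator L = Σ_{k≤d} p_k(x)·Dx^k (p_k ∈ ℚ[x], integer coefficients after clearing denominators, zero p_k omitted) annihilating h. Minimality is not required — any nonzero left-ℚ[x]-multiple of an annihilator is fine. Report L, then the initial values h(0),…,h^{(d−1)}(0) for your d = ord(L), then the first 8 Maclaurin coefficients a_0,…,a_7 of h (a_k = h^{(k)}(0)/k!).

f: a_k = 1, 2, -2, 4, -10, 28, -84, 264, …
g: a_k = 3, 0, -24, 0, 32, 0, -256/15, 0, …
h₀=f+g: left-lcm gives L₀, ord ≤ 3.
L = (-224 - 1024·x - 2048·x^2) + (48 + 704·x + 3072·x^2 + 4096·x^3)·Dx + (-14 - 64·x - 128·x^2)·Dx^2 + (3 + 44·x + 192·x^2 + 256·x^3)·Dx^3  (order 3).
h: a_k = 4, 2, -26, 4, 22, 28, -1516/15, 264, …
ICs: h(0) = 4, h′(0) = 2, h′′(0) = -52.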